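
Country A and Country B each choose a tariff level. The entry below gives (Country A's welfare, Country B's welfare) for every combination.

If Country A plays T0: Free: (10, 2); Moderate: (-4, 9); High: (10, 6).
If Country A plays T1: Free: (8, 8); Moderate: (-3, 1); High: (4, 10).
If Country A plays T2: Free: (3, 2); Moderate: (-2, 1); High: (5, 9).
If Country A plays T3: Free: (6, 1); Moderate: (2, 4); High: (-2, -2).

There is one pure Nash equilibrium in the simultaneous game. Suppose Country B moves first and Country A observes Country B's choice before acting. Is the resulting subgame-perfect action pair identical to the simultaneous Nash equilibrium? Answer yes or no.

Backward induction with Country B moving first.
- Free → Country A plays T0 (best of 10, 8, 3, 6); Country B gets 2.
- Moderate → Country A plays T3 (best of -4, -3, -2, 2); Country B gets 4.
- High → Country A plays T0 (best of 10, 4, 5, -2); Country B gets 6.
Maximizing over 2, 4, 6, Country B chooses High. Subgame-perfect outcome: (T0, High) with payoffs (10, 6).
Under simultaneous play:
Country A's best replies: Free→T0; Moderate→T3; High→T0.
Country B's best replies: T0→Moderate; T1→High; T2→High; T3→Moderate.
Only (T3, Moderate) has each player best-responding; Nash payoffs (2, 4).
Sequential outcome (T0, High) differs from the Nash profile (T3, Moderate).

no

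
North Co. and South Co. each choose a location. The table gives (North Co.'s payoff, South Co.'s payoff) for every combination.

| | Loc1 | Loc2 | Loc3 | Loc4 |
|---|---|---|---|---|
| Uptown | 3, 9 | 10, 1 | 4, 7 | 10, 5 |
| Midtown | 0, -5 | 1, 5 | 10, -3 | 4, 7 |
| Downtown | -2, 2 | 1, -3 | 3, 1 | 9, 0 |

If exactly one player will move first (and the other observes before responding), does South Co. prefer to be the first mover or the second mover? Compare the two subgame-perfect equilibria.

first

If North Co. leads: South Co.'s best replies are Uptown→Loc1, Midtown→Loc4, Downtown→Loc1; North Co.'s induced payoffs 3, 4, -2; outcome (Midtown, Loc4), payoffs (4, 7).
If South Co. leads: North Co.'s best replies are Loc1→Uptown, Loc2→Uptown, Loc3→Midtown, Loc4→Uptown; South Co.'s induced payoffs 9, 1, -3, 5; outcome (Uptown, Loc1), payoffs (3, 9).
South Co. gets 9 moving first and 7 moving second, so South Co. prefers to move first.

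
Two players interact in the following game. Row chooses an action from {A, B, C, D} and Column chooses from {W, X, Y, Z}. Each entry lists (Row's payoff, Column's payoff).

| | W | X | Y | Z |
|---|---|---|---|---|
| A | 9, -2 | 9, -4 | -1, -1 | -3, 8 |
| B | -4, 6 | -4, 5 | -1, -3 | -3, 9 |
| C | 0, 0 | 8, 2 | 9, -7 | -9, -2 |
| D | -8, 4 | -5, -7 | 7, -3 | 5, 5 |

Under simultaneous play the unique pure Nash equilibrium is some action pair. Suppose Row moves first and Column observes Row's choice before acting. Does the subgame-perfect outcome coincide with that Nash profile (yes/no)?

no

Solve by backward induction (Row leads).
- A: Column compares -2, -4, -1, 8 and picks Z; Row would get -3.
- B: Column compares 6, 5, -3, 9 and picks Z; Row would get -3.
- C: Column compares 0, 2, -7, -2 and picks X; Row would get 8.
- D: Column compares 4, -7, -3, 5 and picks Z; Row would get 5.
Among -3, -3, 8, 5, the best is 8 at C. Subgame-perfect outcome: (C, X) with payoffs (8, 2).
Now find the simultaneous Nash equilibrium.
Row's best replies: W→A; X→A; Y→C; Z→D.
Column's best replies: A→Z; B→Z; C→X; D→Z.
The unique mutual best reply is (D, Z), giving (5, 5).
Sequential outcome (C, X) differs from the Nash profile (D, Z).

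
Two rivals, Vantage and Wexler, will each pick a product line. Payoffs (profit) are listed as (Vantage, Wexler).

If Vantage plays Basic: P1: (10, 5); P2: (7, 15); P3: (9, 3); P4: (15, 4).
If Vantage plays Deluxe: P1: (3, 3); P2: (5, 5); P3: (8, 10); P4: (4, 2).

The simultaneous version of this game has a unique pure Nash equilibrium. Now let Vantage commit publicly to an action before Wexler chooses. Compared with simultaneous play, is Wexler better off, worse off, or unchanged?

worse off

Solve by backward induction (Vantage leads).
- Basic: BR = P2, leader payoff 7.
- Deluxe: BR = P3, leader payoff 8.
Among 7, 8, the best is 8 at Deluxe. Subgame-perfect outcome: (Deluxe, P3) with payoffs (8, 10).
Under simultaneous play:
Vantage's best replies: P1→Basic; P2→Basic; P3→Basic; P4→Basic.
Wexler's best replies: Basic→P2; Deluxe→P3.
Only (Basic, P2) has each player best-responding; Nash payoffs (7, 15).
Wexler earns 10 sequentially versus 15 at the Nash outcome: worse off.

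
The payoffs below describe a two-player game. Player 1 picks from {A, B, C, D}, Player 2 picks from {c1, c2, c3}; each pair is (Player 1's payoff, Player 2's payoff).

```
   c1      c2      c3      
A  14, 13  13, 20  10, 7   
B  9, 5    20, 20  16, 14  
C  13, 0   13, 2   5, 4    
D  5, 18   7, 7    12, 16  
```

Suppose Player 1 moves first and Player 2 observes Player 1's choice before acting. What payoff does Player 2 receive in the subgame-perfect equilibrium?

20

Work backward from Player 2's decision.
- A: BR = c2, leader payoff 13.
- B: BR = c2, leader payoff 20.
- C: BR = c3, leader payoff 5.
- D: BR = c1, leader payoff 5.
Player 1's induced payoffs are 13, 20, 5, 5, so Player 1 commits to B. Subgame-perfect outcome: (B, c2) with payoffs (20, 20).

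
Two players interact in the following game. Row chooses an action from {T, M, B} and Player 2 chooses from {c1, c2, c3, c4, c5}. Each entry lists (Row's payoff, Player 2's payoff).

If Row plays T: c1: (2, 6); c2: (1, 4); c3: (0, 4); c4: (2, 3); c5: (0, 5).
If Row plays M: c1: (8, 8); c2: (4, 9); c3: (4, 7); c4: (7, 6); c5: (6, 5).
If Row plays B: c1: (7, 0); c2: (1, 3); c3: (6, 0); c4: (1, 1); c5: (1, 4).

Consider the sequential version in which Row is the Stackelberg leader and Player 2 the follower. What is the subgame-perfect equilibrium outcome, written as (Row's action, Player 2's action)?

(M, c2)

Backward induction with Row moving first.
- T → Player 2 plays c1 (best of 6, 4, 4, 3, 5); Row gets 2.
- M → Player 2 plays c2 (best of 8, 9, 7, 6, 5); Row gets 4.
- B → Player 2 plays c5 (best of 0, 3, 0, 1, 4); Row gets 1.
Row's induced payoffs are 2, 4, 1, so Row commits to M. Subgame-perfect outcome: (M, c2) with payoffs (4, 9).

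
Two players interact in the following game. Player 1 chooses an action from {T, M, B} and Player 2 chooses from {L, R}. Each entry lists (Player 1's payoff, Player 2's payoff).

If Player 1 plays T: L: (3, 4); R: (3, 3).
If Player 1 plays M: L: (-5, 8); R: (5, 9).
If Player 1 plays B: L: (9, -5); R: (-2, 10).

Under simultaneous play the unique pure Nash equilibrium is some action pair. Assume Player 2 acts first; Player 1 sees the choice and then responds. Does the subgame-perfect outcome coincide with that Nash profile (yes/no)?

yes

Backward induction with Player 2 moving first.
- L: BR = B, leader payoff -5.
- R: BR = M, leader payoff 9.
Player 2's induced payoffs are -5, 9, so Player 2 commits to R. Subgame-perfect outcome: (M, R) with payoffs (5, 9).
For the simultaneous game, intersect best replies.
Player 1's best replies: L→B; R→M.
Player 2's best replies: T→L; M→R; B→R.
The unique mutual best reply is (M, R), giving (5, 9).
Sequential outcome (M, R) coincides with the Nash profile (M, R).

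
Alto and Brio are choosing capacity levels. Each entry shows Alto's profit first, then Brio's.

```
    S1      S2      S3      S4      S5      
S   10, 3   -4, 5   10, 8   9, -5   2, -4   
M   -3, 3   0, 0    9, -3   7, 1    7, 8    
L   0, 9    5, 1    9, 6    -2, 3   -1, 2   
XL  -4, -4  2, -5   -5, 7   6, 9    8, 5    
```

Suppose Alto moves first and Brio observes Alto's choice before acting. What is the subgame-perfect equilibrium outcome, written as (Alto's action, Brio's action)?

(S, S3)

Solve by backward induction (Alto leads).
- S: Brio compares 3, 5, 8, -5, -4 and picks S3; Alto would get 10.
- M: Brio compares 3, 0, -3, 1, 8 and picks S5; Alto would get 7.
- L: Brio compares 9, 1, 6, 3, 2 and picks S1; Alto would get 0.
- XL: Brio compares -4, -5, 7, 9, 5 and picks S4; Alto would get 6.
Among 10, 7, 0, 6, the best is 10 at S. Subgame-perfect outcome: (S, S3) with payoffs (10, 8).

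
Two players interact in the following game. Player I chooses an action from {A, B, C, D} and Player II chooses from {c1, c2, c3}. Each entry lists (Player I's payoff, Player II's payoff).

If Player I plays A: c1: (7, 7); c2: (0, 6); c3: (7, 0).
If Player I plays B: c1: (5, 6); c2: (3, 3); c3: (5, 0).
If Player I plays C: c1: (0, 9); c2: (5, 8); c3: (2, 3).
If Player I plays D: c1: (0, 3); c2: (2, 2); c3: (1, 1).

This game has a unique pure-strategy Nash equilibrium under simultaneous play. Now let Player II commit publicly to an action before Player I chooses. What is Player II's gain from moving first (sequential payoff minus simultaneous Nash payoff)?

1

Solve by backward induction (Player II leads).
- c1 → Player I plays A (best of 7, 5, 0, 0); Player II gets 7.
- c2 → Player I plays C (best of 0, 3, 5, 2); Player II gets 8.
- c3 → Player I plays A (best of 7, 5, 2, 1); Player II gets 0.
Maximizing over 7, 8, 0, Player II chooses c2. Subgame-perfect outcome: (C, c2) with payoffs (5, 8).
For the simultaneous game, intersect best replies.
Player I's best replies: c1→A; c2→C; c3→A.
Player II's best replies: A→c1; B→c1; C→c1; D→c1.
The unique mutual best reply is (A, c1), giving (7, 7).
Player II's commitment gain: 8 − 7 = 1.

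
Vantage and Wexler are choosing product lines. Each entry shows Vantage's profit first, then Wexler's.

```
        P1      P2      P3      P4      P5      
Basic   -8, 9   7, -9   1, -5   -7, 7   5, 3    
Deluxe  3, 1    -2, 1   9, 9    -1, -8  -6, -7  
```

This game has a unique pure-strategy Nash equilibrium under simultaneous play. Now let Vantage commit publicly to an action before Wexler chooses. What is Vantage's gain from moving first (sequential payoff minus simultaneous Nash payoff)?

Wexler best-responds to each possible Vantage move:
- Basic: Wexler compares 9, -9, -5, 7, 3 and picks P1; Vantage would get -8.
- Deluxe: Wexler compares 1, 1, 9, -8, -7 and picks P3; Vantage would get 9.
Maximizing over -8, 9, Vantage chooses Deluxe. Subgame-perfect outcome: (Deluxe, P3) with payoffs (9, 9).
For the simultaneous game, intersect best replies.
Vantage's best replies: P1→Deluxe; P2→Basic; P3→Deluxe; P4→Deluxe; P5→Basic.
Wexler's best replies: Basic→P1; Deluxe→P3.
Only (Deluxe, P3) has each player best-responding; Nash payoffs (9, 9).
Vantage's commitment gain: 9 − 9 = 0.

0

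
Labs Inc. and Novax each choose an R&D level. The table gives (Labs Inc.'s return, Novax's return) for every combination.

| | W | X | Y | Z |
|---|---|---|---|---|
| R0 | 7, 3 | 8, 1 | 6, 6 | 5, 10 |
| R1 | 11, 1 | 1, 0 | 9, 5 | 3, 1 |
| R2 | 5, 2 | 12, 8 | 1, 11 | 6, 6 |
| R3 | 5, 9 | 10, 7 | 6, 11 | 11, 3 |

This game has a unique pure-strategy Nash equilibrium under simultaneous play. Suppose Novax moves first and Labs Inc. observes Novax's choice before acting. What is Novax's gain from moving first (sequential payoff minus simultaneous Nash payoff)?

3

Backward induction with Novax moving first.
- W: Labs Inc. compares 7, 11, 5, 5 and picks R1; Novax would get 1.
- X: Labs Inc. compares 8, 1, 12, 10 and picks R2; Novax would get 8.
- Y: Labs Inc. compares 6, 9, 1, 6 and picks R1; Novax would get 5.
- Z: Labs Inc. compares 5, 3, 6, 11 and picks R3; Novax would get 3.
Maximizing over 1, 8, 5, 3, Novax chooses X. Subgame-perfect outcome: (R2, X) with payoffs (12, 8).
Now find the simultaneous Nash equilibrium.
Labs Inc.'s best replies: W→R1; X→R2; Y→R1; Z→R3.
Novax's best replies: R0→Z; R1→Y; R2→Y; R3→Y.
The unique mutual best reply is (R1, Y), giving (9, 5).
Novax's commitment gain: 8 − 5 = 3.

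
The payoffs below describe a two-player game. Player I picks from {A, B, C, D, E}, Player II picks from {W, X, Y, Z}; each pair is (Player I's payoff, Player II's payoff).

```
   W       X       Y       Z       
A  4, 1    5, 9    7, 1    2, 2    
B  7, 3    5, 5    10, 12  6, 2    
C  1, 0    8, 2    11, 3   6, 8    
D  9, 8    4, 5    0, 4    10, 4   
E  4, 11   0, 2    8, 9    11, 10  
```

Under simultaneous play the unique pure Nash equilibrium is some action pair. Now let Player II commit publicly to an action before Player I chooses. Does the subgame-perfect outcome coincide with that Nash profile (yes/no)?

no

Player I best-responds to each possible Player II move:
- W: Player I compares 4, 7, 1, 9, 4 and picks D; Player II would get 8.
- X: Player I compares 5, 5, 8, 4, 0 and picks C; Player II would get 2.
- Y: Player I compares 7, 10, 11, 0, 8 and picks C; Player II would get 3.
- Z: Player I compares 2, 6, 6, 10, 11 and picks E; Player II would get 10.
Maximizing over 8, 2, 3, 10, Player II chooses Z. Subgame-perfect outcome: (E, Z) with payoffs (11, 10).
Now find the simultaneous Nash equilibrium.
Player I's best replies: W→D; X→C; Y→C; Z→E.
Player II's best replies: A→X; B→Y; C→Z; D→W; E→W.
The unique mutual best reply is (D, W), giving (9, 8).
Sequential outcome (E, Z) differs from the Nash profile (D, W).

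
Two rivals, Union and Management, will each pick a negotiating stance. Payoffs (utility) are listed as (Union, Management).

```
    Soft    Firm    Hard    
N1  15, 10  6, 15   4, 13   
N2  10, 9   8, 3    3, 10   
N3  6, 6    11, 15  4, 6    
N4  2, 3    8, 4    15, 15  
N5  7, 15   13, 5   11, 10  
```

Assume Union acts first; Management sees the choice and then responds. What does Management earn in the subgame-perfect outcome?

Backward induction with Union moving first.
- N1: Management compares 10, 15, 13 and picks Firm; Union would get 6.
- N2: Management compares 9, 3, 10 and picks Hard; Union would get 3.
- N3: Management compares 6, 15, 6 and picks Firm; Union would get 11.
- N4: Management compares 3, 4, 15 and picks Hard; Union would get 15.
- N5: Management compares 15, 5, 10 and picks Soft; Union would get 7.
Maximizing over 6, 3, 11, 15, 7, Union chooses N4. Subgame-perfect outcome: (N4, Hard) with payoffs (15, 15).

15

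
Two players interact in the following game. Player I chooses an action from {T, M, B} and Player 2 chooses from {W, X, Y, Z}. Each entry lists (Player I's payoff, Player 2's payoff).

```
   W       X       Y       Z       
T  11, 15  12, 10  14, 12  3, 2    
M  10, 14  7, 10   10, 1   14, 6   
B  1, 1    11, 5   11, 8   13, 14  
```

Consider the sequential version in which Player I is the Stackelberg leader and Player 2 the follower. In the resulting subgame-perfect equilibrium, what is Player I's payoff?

Work backward from Player 2's decision.
- T: BR = W, leader payoff 11.
- M: BR = W, leader payoff 10.
- B: BR = Z, leader payoff 13.
Player I's induced payoffs are 11, 10, 13, so Player I commits to B. Subgame-perfect outcome: (B, Z) with payoffs (13, 14).

13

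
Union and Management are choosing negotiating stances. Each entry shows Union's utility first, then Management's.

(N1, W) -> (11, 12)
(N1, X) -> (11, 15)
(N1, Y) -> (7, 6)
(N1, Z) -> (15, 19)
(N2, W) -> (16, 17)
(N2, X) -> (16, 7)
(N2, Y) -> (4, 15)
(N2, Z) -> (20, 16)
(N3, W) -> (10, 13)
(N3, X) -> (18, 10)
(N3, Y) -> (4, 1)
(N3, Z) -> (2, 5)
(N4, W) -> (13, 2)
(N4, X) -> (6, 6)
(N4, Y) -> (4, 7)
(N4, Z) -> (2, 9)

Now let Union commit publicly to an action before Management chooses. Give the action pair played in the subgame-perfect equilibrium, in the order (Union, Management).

(N2, W)

Backward induction with Union moving first.
- N1: BR = Z, leader payoff 15.
- N2: BR = W, leader payoff 16.
- N3: BR = W, leader payoff 10.
- N4: BR = Z, leader payoff 2.
Maximizing over 15, 16, 10, 2, Union chooses N2. Subgame-perfect outcome: (N2, W) with payoffs (16, 17).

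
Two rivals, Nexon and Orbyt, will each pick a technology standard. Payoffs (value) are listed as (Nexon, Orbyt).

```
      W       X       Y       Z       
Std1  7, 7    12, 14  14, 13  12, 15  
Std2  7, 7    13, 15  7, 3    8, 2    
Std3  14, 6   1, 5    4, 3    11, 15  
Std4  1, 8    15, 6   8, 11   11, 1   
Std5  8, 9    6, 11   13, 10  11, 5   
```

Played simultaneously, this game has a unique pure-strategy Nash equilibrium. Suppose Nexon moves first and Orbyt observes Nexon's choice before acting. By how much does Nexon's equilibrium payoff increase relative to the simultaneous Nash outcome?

Work backward from Orbyt's decision.
- Std1: BR = Z, leader payoff 12.
- Std2: BR = X, leader payoff 13.
- Std3: BR = Z, leader payoff 11.
- Std4: BR = Y, leader payoff 8.
- Std5: BR = X, leader payoff 6.
Maximizing over 12, 13, 11, 8, 6, Nexon chooses Std2. Subgame-perfect outcome: (Std2, X) with payoffs (13, 15).
Under simultaneous play:
Nexon's best replies: W→Std3; X→Std4; Y→Std1; Z→Std1.
Orbyt's best replies: Std1→Z; Std2→X; Std3→Z; Std4→Y; Std5→X.
Only (Std1, Z) has each player best-responding; Nash payoffs (12, 15).
Nexon's commitment gain: 13 − 12 = 1.

1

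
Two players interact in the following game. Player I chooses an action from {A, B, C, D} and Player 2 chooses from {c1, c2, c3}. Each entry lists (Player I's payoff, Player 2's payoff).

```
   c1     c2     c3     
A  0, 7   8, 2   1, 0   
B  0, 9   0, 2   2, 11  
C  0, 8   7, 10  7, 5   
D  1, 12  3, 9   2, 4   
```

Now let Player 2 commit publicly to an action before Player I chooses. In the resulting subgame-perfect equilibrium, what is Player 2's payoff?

12

Backward induction with Player 2 moving first.
- c1 → Player I plays D (best of 0, 0, 0, 1); Player 2 gets 12.
- c2 → Player I plays A (best of 8, 0, 7, 3); Player 2 gets 2.
- c3 → Player I plays C (best of 1, 2, 7, 2); Player 2 gets 5.
Maximizing over 12, 2, 5, Player 2 chooses c1. Subgame-perfect outcome: (D, c1) with payoffs (1, 12).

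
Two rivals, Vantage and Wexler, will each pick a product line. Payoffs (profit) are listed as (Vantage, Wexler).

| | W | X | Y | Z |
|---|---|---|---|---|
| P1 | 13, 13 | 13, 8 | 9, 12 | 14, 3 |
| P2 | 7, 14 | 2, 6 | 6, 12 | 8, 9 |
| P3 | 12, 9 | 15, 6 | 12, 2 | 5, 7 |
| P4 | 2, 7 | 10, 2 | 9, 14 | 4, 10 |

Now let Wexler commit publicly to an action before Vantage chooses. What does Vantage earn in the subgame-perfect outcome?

13

Work backward from Vantage's decision.
- W: BR = P1, leader payoff 13.
- X: BR = P3, leader payoff 6.
- Y: BR = P3, leader payoff 2.
- Z: BR = P1, leader payoff 3.
Among 13, 6, 2, 3, the best is 13 at W. Subgame-perfect outcome: (P1, W) with payoffs (13, 13).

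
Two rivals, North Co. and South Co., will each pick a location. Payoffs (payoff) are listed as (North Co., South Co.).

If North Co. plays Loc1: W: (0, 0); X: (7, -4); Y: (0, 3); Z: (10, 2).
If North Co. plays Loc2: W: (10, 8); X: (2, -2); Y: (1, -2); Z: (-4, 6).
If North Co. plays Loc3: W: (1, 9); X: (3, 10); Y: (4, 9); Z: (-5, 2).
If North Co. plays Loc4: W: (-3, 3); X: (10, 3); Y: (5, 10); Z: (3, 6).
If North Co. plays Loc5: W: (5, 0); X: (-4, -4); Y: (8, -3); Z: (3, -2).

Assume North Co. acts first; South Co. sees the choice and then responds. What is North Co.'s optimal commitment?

Loc2

South Co. best-responds to each possible North Co. move:
- Loc1: BR = Y, leader payoff 0.
- Loc2: BR = W, leader payoff 10.
- Loc3: BR = X, leader payoff 3.
- Loc4: BR = Y, leader payoff 5.
- Loc5: BR = W, leader payoff 5.
Maximizing over 0, 10, 3, 5, 5, North Co. chooses Loc2. Subgame-perfect outcome: (Loc2, W) with payoffs (10, 8).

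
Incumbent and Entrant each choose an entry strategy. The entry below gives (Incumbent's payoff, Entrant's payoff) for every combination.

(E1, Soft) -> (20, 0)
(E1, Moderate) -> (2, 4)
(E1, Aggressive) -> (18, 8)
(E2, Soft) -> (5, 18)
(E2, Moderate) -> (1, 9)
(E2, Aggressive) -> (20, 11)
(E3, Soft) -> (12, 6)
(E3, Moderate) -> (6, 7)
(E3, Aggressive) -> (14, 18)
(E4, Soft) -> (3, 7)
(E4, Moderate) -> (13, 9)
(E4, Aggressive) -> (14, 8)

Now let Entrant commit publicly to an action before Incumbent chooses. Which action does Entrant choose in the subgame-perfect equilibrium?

Aggressive

Incumbent best-responds to each possible Entrant move:
- Soft: BR = E1, leader payoff 0.
- Moderate: BR = E4, leader payoff 9.
- Aggressive: BR = E2, leader payoff 11.
Among 0, 9, 11, the best is 11 at Aggressive. Subgame-perfect outcome: (E2, Aggressive) with payoffs (20, 11).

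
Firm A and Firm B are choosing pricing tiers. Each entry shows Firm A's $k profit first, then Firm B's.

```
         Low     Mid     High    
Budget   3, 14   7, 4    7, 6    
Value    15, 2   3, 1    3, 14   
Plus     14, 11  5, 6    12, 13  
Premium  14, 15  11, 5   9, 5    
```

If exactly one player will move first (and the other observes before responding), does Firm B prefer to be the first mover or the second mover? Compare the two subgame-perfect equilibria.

second

If Firm A leads: Firm B's best replies are Budget→Low, Value→High, Plus→High, Premium→Low; Firm A's induced payoffs 3, 3, 12, 14; outcome (Premium, Low), payoffs (14, 15).
If Firm B leads: Firm A's best replies are Low→Value, Mid→Premium, High→Plus; Firm B's induced payoffs 2, 5, 13; outcome (Plus, High), payoffs (12, 13).
Firm B gets 13 moving first and 15 moving second, so Firm B prefers to move second.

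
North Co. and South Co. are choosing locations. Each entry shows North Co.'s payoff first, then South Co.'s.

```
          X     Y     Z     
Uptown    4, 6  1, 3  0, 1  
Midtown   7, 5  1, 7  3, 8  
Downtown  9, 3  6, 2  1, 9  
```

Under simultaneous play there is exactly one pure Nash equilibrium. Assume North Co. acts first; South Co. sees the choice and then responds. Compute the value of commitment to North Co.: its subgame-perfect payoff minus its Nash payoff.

South Co. best-responds to each possible North Co. move:
- Uptown → South Co. plays X (best of 6, 3, 1); North Co. gets 4.
- Midtown → South Co. plays Z (best of 5, 7, 8); North Co. gets 3.
- Downtown → South Co. plays Z (best of 3, 2, 9); North Co. gets 1.
North Co.'s induced payoffs are 4, 3, 1, so North Co. commits to Uptown. Subgame-perfect outcome: (Uptown, X) with payoffs (4, 6).
Under simultaneous play:
North Co.'s best replies: X→Downtown; Y→Downtown; Z→Midtown.
South Co.'s best replies: Uptown→X; Midtown→Z; Downtown→Z.
Only (Midtown, Z) has each player best-responding; Nash payoffs (3, 8).
North Co.'s commitment gain: 4 − 3 = 1.

1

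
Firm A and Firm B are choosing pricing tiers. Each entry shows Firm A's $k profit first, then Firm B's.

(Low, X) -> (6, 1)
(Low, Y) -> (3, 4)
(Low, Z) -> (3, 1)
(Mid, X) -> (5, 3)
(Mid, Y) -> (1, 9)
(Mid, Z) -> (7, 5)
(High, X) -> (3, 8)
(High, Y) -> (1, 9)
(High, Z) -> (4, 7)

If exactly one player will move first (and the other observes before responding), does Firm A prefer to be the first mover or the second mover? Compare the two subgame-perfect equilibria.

If Firm A leads: Firm B's best replies are Low→Y, Mid→Y, High→Y; Firm A's induced payoffs 3, 1, 1; outcome (Low, Y), payoffs (3, 4).
If Firm B leads: Firm A's best replies are X→Low, Y→Low, Z→Mid; Firm B's induced payoffs 1, 4, 5; outcome (Mid, Z), payoffs (7, 5).
Firm A gets 3 moving first and 7 moving second, so Firm A prefers to move second.

second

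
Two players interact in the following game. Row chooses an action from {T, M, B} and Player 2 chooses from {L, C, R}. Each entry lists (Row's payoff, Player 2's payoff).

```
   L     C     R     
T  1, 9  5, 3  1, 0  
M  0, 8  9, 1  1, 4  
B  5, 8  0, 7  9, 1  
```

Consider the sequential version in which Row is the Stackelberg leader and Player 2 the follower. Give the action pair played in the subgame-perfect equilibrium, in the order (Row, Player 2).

Backward induction with Row moving first.
- T: BR = L, leader payoff 1.
- M: BR = L, leader payoff 0.
- B: BR = L, leader payoff 5.
Maximizing over 1, 0, 5, Row chooses B. Subgame-perfect outcome: (B, L) with payoffs (5, 8).

(B, L)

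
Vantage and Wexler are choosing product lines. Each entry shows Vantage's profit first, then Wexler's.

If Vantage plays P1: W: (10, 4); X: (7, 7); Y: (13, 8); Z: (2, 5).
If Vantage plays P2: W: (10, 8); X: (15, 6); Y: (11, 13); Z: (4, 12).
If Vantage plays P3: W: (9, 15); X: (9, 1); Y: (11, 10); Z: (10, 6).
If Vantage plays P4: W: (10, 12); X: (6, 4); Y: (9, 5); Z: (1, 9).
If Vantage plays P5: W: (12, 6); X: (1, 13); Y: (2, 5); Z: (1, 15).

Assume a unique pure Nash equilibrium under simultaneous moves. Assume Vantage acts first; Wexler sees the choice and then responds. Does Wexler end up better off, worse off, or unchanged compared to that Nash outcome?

unchanged

Work backward from Wexler's decision.
- P1: BR = Y, leader payoff 13.
- P2: BR = Y, leader payoff 11.
- P3: BR = W, leader payoff 9.
- P4: BR = W, leader payoff 10.
- P5: BR = Z, leader payoff 1.
Maximizing over 13, 11, 9, 10, 1, Vantage chooses P1. Subgame-perfect outcome: (P1, Y) with payoffs (13, 8).
Now find the simultaneous Nash equilibrium.
Vantage's best replies: W→P5; X→P2; Y→P1; Z→P3.
Wexler's best replies: P1→Y; P2→Y; P3→W; P4→W; P5→Z.
Only (P1, Y) has each player best-responding; Nash payoffs (13, 8).
Wexler earns 8 sequentially versus 8 at the Nash outcome: unchanged.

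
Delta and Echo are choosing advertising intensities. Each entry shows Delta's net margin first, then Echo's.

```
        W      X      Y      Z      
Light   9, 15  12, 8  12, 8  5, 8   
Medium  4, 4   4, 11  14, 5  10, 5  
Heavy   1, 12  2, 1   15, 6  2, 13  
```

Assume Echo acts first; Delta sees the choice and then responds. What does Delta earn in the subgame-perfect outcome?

Solve by backward induction (Echo leads).
- W → Delta plays Light (best of 9, 4, 1); Echo gets 15.
- X → Delta plays Light (best of 12, 4, 2); Echo gets 8.
- Y → Delta plays Heavy (best of 12, 14, 15); Echo gets 6.
- Z → Delta plays Medium (best of 5, 10, 2); Echo gets 5.
Maximizing over 15, 8, 6, 5, Echo chooses W. Subgame-perfect outcome: (Light, W) with payoffs (9, 15).

9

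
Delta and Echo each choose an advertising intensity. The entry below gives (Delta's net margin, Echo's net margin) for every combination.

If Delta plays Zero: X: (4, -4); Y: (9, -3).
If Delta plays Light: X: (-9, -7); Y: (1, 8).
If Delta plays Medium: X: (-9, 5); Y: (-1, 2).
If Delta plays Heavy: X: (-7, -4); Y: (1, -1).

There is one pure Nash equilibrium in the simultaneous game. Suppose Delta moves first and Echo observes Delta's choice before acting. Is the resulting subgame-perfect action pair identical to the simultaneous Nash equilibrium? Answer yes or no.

Solve by backward induction (Delta leads).
- Zero: BR = Y, leader payoff 9.
- Light: BR = Y, leader payoff 1.
- Medium: BR = X, leader payoff -9.
- Heavy: BR = Y, leader payoff 1.
Delta's induced payoffs are 9, 1, -9, 1, so Delta commits to Zero. Subgame-perfect outcome: (Zero, Y) with payoffs (9, -3).
For the simultaneous game, intersect best replies.
Delta's best replies: X→Zero; Y→Zero.
Echo's best replies: Zero→Y; Light→Y; Medium→X; Heavy→Y.
Only (Zero, Y) has each player best-responding; Nash payoffs (9, -3).
Sequential outcome (Zero, Y) coincides with the Nash profile (Zero, Y).

yes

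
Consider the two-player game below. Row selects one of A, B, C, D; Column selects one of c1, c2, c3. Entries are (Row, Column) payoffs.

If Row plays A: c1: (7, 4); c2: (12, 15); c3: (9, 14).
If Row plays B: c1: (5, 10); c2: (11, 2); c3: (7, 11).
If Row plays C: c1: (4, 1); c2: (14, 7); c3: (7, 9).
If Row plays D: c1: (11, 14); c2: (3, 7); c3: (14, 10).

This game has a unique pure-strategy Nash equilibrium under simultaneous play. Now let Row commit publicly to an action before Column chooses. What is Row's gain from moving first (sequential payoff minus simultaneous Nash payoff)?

Work backward from Column's decision.
- A: BR = c2, leader payoff 12.
- B: BR = c3, leader payoff 7.
- C: BR = c3, leader payoff 7.
- D: BR = c1, leader payoff 11.
Row's induced payoffs are 12, 7, 7, 11, so Row commits to A. Subgame-perfect outcome: (A, c2) with payoffs (12, 15).
Now find the simultaneous Nash equilibrium.
Row's best replies: c1→D; c2→C; c3→D.
Column's best replies: A→c2; B→c3; C→c3; D→c1.
Only (D, c1) has each player best-responding; Nash payoffs (11, 14).
Row's commitment gain: 12 − 11 = 1.

1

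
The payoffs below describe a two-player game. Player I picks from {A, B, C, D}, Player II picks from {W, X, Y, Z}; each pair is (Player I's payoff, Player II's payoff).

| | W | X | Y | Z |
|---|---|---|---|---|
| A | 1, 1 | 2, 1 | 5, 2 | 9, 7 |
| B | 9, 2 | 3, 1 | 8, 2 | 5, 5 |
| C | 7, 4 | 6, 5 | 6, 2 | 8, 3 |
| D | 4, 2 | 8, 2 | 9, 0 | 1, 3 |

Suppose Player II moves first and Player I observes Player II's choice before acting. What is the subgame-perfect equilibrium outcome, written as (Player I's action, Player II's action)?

Solve by backward induction (Player II leads).
- W: Player I compares 1, 9, 7, 4 and picks B; Player II would get 2.
- X: Player I compares 2, 3, 6, 8 and picks D; Player II would get 2.
- Y: Player I compares 5, 8, 6, 9 and picks D; Player II would get 0.
- Z: Player I compares 9, 5, 8, 1 and picks A; Player II would get 7.
Player II's induced payoffs are 2, 2, 0, 7, so Player II commits to Z. Subgame-perfect outcome: (A, Z) with payoffs (9, 7).

(A, Z)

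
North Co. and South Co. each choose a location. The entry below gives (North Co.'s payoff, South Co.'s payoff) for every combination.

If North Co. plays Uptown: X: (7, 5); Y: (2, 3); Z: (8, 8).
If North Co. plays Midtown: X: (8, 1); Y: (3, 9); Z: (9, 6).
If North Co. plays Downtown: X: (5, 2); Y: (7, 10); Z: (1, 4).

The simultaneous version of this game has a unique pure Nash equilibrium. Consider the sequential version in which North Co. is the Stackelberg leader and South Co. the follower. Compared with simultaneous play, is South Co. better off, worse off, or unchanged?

worse off

Work backward from South Co.'s decision.
- Uptown: South Co. compares 5, 3, 8 and picks Z; North Co. would get 8.
- Midtown: South Co. compares 1, 9, 6 and picks Y; North Co. would get 3.
- Downtown: South Co. compares 2, 10, 4 and picks Y; North Co. would get 7.
Among 8, 3, 7, the best is 8 at Uptown. Subgame-perfect outcome: (Uptown, Z) with payoffs (8, 8).
Now find the simultaneous Nash equilibrium.
North Co.'s best replies: X→Midtown; Y→Downtown; Z→Midtown.
South Co.'s best replies: Uptown→Z; Midtown→Y; Downtown→Y.
Only (Downtown, Y) has each player best-responding; Nash payoffs (7, 10).
South Co. earns 8 sequentially versus 10 at the Nash outcome: worse off.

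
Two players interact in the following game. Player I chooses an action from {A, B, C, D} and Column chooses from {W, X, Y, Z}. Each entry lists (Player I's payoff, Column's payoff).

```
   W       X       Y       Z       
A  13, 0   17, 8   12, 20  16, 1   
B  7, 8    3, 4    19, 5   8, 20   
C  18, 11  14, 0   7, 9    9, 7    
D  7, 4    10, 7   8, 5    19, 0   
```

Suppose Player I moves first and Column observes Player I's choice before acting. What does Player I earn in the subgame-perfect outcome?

18

Work backward from Column's decision.
- A: BR = Y, leader payoff 12.
- B: BR = Z, leader payoff 8.
- C: BR = W, leader payoff 18.
- D: BR = X, leader payoff 10.
Maximizing over 12, 8, 18, 10, Player I chooses C. Subgame-perfect outcome: (C, W) with payoffs (18, 11).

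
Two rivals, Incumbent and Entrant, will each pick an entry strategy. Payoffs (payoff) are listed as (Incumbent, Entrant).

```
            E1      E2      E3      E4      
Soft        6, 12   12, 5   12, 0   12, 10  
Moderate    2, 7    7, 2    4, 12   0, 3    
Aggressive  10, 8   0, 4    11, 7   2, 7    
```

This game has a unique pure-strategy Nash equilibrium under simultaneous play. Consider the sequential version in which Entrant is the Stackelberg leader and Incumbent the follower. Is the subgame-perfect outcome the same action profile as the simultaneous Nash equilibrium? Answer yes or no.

no

Incumbent best-responds to each possible Entrant move:
- E1: BR = Aggressive, leader payoff 8.
- E2: BR = Soft, leader payoff 5.
- E3: BR = Soft, leader payoff 0.
- E4: BR = Soft, leader payoff 10.
Among 8, 5, 0, 10, the best is 10 at E4. Subgame-perfect outcome: (Soft, E4) with payoffs (12, 10).
Now find the simultaneous Nash equilibrium.
Incumbent's best replies: E1→Aggressive; E2→Soft; E3→Soft; E4→Soft.
Entrant's best replies: Soft→E1; Moderate→E3; Aggressive→E1.
Only (Aggressive, E1) has each player best-responding; Nash payoffs (10, 8).
Sequential outcome (Soft, E4) differs from the Nash profile (Aggressive, E1).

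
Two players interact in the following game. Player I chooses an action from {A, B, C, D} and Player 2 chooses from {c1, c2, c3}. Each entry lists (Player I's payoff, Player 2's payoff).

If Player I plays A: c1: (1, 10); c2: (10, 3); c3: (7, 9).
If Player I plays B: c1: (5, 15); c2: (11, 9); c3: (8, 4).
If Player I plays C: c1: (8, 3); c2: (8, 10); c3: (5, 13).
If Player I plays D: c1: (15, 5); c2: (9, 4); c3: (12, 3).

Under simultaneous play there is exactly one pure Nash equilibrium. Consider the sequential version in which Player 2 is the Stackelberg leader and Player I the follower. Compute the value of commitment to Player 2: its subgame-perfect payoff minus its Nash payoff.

Backward induction with Player 2 moving first.
- c1: BR = D, leader payoff 5.
- c2: BR = B, leader payoff 9.
- c3: BR = D, leader payoff 3.
Player 2's induced payoffs are 5, 9, 3, so Player 2 commits to c2. Subgame-perfect outcome: (B, c2) with payoffs (11, 9).
For the simultaneous game, intersect best replies.
Player I's best replies: c1→D; c2→B; c3→D.
Player 2's best replies: A→c1; B→c1; C→c3; D→c1.
The unique mutual best reply is (D, c1), giving (15, 5).
Player 2's commitment gain: 9 − 5 = 4.

4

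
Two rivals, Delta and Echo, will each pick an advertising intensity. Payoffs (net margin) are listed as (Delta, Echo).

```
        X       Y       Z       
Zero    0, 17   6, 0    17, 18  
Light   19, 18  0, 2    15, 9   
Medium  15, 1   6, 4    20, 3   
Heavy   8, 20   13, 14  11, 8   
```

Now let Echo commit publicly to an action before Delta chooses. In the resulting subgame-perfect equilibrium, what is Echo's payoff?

18

Work backward from Delta's decision.
- X: BR = Light, leader payoff 18.
- Y: BR = Heavy, leader payoff 14.
- Z: BR = Medium, leader payoff 3.
Echo's induced payoffs are 18, 14, 3, so Echo commits to X. Subgame-perfect outcome: (Light, X) with payoffs (19, 18).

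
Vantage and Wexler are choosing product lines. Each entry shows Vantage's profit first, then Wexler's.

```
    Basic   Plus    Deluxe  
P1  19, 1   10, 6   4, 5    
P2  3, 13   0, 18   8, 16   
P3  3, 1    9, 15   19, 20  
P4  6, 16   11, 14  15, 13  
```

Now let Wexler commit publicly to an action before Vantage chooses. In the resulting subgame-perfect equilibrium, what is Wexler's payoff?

20

Work backward from Vantage's decision.
- Basic: BR = P1, leader payoff 1.
- Plus: BR = P4, leader payoff 14.
- Deluxe: BR = P3, leader payoff 20.
Wexler's induced payoffs are 1, 14, 20, so Wexler commits to Deluxe. Subgame-perfect outcome: (P3, Deluxe) with payoffs (19, 20).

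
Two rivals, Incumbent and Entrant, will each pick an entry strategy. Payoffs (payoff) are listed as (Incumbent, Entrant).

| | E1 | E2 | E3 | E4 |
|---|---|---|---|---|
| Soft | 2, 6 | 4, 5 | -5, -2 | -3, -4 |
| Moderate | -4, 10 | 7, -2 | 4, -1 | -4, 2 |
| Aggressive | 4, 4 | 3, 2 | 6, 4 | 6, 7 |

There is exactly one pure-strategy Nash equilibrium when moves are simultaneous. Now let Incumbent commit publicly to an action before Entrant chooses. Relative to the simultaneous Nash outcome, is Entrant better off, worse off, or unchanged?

Entrant best-responds to each possible Incumbent move:
- Soft: BR = E1, leader payoff 2.
- Moderate: BR = E1, leader payoff -4.
- Aggressive: BR = E4, leader payoff 6.
Among 2, -4, 6, the best is 6 at Aggressive. Subgame-perfect outcome: (Aggressive, E4) with payoffs (6, 7).
For the simultaneous game, intersect best replies.
Incumbent's best replies: E1→Aggressive; E2→Moderate; E3→Aggressive; E4→Aggressive.
Entrant's best replies: Soft→E1; Moderate→E1; Aggressive→E4.
Only (Aggressive, E4) has each player best-responding; Nash payoffs (6, 7).
Entrant earns 7 sequentially versus 7 at the Nash outcome: unchanged.

unchanged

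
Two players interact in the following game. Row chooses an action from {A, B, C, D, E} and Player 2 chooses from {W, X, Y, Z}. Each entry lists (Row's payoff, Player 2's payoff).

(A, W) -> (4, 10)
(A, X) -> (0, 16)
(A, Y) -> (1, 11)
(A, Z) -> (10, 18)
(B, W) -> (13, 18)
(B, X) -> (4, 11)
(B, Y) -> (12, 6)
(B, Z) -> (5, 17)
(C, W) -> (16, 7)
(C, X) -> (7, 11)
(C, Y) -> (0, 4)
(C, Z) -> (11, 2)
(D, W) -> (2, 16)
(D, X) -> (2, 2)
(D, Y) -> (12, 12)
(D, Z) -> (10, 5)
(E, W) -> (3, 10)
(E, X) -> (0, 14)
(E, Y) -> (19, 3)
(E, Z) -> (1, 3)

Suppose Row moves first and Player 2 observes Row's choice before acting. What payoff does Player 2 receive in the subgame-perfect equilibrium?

Work backward from Player 2's decision.
- A: BR = Z, leader payoff 10.
- B: BR = W, leader payoff 13.
- C: BR = X, leader payoff 7.
- D: BR = W, leader payoff 2.
- E: BR = X, leader payoff 0.
Among 10, 13, 7, 2, 0, the best is 13 at B. Subgame-perfect outcome: (B, W) with payoffs (13, 18).

18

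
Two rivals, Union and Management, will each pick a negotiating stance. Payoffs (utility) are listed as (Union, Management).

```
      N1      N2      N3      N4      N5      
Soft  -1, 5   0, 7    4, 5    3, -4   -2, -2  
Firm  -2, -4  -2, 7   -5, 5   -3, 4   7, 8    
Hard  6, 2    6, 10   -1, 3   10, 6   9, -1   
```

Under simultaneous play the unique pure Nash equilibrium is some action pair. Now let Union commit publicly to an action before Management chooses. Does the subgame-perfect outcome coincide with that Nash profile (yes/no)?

no

Work backward from Management's decision.
- Soft: BR = N2, leader payoff 0.
- Firm: BR = N5, leader payoff 7.
- Hard: BR = N2, leader payoff 6.
Union's induced payoffs are 0, 7, 6, so Union commits to Firm. Subgame-perfect outcome: (Firm, N5) with payoffs (7, 8).
Under simultaneous play:
Union's best replies: N1→Hard; N2→Hard; N3→Soft; N4→Hard; N5→Hard.
Management's best replies: Soft→N2; Firm→N5; Hard→N2.
Only (Hard, N2) has each player best-responding; Nash payoffs (6, 10).
Sequential outcome (Firm, N5) differs from the Nash profile (Hard, N2).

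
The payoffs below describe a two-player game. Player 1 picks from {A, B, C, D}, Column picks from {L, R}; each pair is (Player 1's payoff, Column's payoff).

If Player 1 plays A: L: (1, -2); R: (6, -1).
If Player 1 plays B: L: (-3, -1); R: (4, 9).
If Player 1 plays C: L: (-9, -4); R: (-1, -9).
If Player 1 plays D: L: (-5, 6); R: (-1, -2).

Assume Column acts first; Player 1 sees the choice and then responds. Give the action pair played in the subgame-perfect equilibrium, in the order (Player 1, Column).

(A, R)

Solve by backward induction (Column leads).
- L → Player 1 plays A (best of 1, -3, -9, -5); Column gets -2.
- R → Player 1 plays A (best of 6, 4, -1, -1); Column gets -1.
Maximizing over -2, -1, Column chooses R. Subgame-perfect outcome: (A, R) with payoffs (6, -1).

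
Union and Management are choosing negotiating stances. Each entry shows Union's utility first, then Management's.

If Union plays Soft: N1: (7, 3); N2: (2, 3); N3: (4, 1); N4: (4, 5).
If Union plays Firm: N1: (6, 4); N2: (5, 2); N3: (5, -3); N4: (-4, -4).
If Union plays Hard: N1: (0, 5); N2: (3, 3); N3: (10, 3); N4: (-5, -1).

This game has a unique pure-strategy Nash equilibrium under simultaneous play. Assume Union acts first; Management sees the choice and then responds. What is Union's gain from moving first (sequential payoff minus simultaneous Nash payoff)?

2

Backward induction with Union moving first.
- Soft: Management compares 3, 3, 1, 5 and picks N4; Union would get 4.
- Firm: Management compares 4, 2, -3, -4 and picks N1; Union would get 6.
- Hard: Management compares 5, 3, 3, -1 and picks N1; Union would get 0.
Among 4, 6, 0, the best is 6 at Firm. Subgame-perfect outcome: (Firm, N1) with payoffs (6, 4).
For the simultaneous game, intersect best replies.
Union's best replies: N1→Soft; N2→Firm; N3→Hard; N4→Soft.
Management's best replies: Soft→N4; Firm→N1; Hard→N1.
Only (Soft, N4) has each player best-responding; Nash payoffs (4, 5).
Union's commitment gain: 6 − 4 = 2.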